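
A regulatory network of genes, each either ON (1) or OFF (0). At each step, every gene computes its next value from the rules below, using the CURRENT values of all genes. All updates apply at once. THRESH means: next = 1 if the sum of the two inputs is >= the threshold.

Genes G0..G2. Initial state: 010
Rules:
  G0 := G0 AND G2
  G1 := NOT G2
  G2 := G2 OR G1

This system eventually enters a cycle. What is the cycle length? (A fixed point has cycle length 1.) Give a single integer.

Step 0: 010
Step 1: G0=G0&G2=0&0=0 G1=NOT G2=NOT 0=1 G2=G2|G1=0|1=1 -> 011
Step 2: G0=G0&G2=0&1=0 G1=NOT G2=NOT 1=0 G2=G2|G1=1|1=1 -> 001
Step 3: G0=G0&G2=0&1=0 G1=NOT G2=NOT 1=0 G2=G2|G1=1|0=1 -> 001
State from step 3 equals state from step 2 -> cycle length 1

Answer: 1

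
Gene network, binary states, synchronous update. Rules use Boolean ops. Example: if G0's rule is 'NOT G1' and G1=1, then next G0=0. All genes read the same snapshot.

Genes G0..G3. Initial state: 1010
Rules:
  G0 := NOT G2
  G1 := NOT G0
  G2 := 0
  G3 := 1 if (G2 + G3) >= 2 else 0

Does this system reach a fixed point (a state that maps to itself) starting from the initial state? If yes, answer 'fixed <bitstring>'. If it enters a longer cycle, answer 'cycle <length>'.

Answer: fixed 1000

Derivation:
Step 0: 1010
Step 1: G0=NOT G2=NOT 1=0 G1=NOT G0=NOT 1=0 G2=0(const) G3=(1+0>=2)=0 -> 0000
Step 2: G0=NOT G2=NOT 0=1 G1=NOT G0=NOT 0=1 G2=0(const) G3=(0+0>=2)=0 -> 1100
Step 3: G0=NOT G2=NOT 0=1 G1=NOT G0=NOT 1=0 G2=0(const) G3=(0+0>=2)=0 -> 1000
Step 4: G0=NOT G2=NOT 0=1 G1=NOT G0=NOT 1=0 G2=0(const) G3=(0+0>=2)=0 -> 1000
Fixed point reached at step 3: 1000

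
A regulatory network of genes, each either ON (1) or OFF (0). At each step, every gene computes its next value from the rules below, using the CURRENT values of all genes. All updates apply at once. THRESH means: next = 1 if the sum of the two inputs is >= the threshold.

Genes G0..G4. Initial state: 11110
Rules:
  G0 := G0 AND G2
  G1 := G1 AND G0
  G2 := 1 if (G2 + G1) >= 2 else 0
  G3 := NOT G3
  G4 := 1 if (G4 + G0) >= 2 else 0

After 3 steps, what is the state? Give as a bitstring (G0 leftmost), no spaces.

Step 1: G0=G0&G2=1&1=1 G1=G1&G0=1&1=1 G2=(1+1>=2)=1 G3=NOT G3=NOT 1=0 G4=(0+1>=2)=0 -> 11100
Step 2: G0=G0&G2=1&1=1 G1=G1&G0=1&1=1 G2=(1+1>=2)=1 G3=NOT G3=NOT 0=1 G4=(0+1>=2)=0 -> 11110
Step 3: G0=G0&G2=1&1=1 G1=G1&G0=1&1=1 G2=(1+1>=2)=1 G3=NOT G3=NOT 1=0 G4=(0+1>=2)=0 -> 11100

11100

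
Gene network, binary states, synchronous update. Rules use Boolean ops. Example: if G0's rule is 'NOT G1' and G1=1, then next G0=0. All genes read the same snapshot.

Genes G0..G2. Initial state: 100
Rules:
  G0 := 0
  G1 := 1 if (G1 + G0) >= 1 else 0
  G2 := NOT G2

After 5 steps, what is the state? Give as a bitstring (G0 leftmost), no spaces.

Step 1: G0=0(const) G1=(0+1>=1)=1 G2=NOT G2=NOT 0=1 -> 011
Step 2: G0=0(const) G1=(1+0>=1)=1 G2=NOT G2=NOT 1=0 -> 010
Step 3: G0=0(const) G1=(1+0>=1)=1 G2=NOT G2=NOT 0=1 -> 011
Step 4: G0=0(const) G1=(1+0>=1)=1 G2=NOT G2=NOT 1=0 -> 010
Step 5: G0=0(const) G1=(1+0>=1)=1 G2=NOT G2=NOT 0=1 -> 011

011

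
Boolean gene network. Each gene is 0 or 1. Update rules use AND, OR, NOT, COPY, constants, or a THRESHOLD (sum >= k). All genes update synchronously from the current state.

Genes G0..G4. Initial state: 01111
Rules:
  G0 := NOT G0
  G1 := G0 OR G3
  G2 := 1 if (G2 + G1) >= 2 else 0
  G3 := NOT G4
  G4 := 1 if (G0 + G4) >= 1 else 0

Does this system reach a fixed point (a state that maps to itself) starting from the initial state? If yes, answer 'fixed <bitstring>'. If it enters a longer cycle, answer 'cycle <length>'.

Answer: cycle 2

Derivation:
Step 0: 01111
Step 1: G0=NOT G0=NOT 0=1 G1=G0|G3=0|1=1 G2=(1+1>=2)=1 G3=NOT G4=NOT 1=0 G4=(0+1>=1)=1 -> 11101
Step 2: G0=NOT G0=NOT 1=0 G1=G0|G3=1|0=1 G2=(1+1>=2)=1 G3=NOT G4=NOT 1=0 G4=(1+1>=1)=1 -> 01101
Step 3: G0=NOT G0=NOT 0=1 G1=G0|G3=0|0=0 G2=(1+1>=2)=1 G3=NOT G4=NOT 1=0 G4=(0+1>=1)=1 -> 10101
Step 4: G0=NOT G0=NOT 1=0 G1=G0|G3=1|0=1 G2=(1+0>=2)=0 G3=NOT G4=NOT 1=0 G4=(1+1>=1)=1 -> 01001
Step 5: G0=NOT G0=NOT 0=1 G1=G0|G3=0|0=0 G2=(0+1>=2)=0 G3=NOT G4=NOT 1=0 G4=(0+1>=1)=1 -> 10001
Step 6: G0=NOT G0=NOT 1=0 G1=G0|G3=1|0=1 G2=(0+0>=2)=0 G3=NOT G4=NOT 1=0 G4=(1+1>=1)=1 -> 01001
Cycle of length 2 starting at step 4 -> no fixed point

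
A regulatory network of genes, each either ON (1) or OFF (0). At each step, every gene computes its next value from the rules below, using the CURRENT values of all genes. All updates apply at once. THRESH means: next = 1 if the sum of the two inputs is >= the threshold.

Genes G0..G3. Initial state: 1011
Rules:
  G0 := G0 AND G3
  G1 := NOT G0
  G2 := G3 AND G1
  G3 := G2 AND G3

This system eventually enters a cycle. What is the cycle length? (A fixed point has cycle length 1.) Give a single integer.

Step 0: 1011
Step 1: G0=G0&G3=1&1=1 G1=NOT G0=NOT 1=0 G2=G3&G1=1&0=0 G3=G2&G3=1&1=1 -> 1001
Step 2: G0=G0&G3=1&1=1 G1=NOT G0=NOT 1=0 G2=G3&G1=1&0=0 G3=G2&G3=0&1=0 -> 1000
Step 3: G0=G0&G3=1&0=0 G1=NOT G0=NOT 1=0 G2=G3&G1=0&0=0 G3=G2&G3=0&0=0 -> 0000
Step 4: G0=G0&G3=0&0=0 G1=NOT G0=NOT 0=1 G2=G3&G1=0&0=0 G3=G2&G3=0&0=0 -> 0100
Step 5: G0=G0&G3=0&0=0 G1=NOT G0=NOT 0=1 G2=G3&G1=0&1=0 G3=G2&G3=0&0=0 -> 0100
State from step 5 equals state from step 4 -> cycle length 1

Answer: 1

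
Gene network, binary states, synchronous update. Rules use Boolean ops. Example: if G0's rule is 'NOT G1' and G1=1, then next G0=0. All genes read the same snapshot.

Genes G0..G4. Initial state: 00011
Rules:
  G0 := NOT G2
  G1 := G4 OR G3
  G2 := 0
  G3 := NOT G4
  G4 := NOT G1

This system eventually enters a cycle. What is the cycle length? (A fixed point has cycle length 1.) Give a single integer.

Step 0: 00011
Step 1: G0=NOT G2=NOT 0=1 G1=G4|G3=1|1=1 G2=0(const) G3=NOT G4=NOT 1=0 G4=NOT G1=NOT 0=1 -> 11001
Step 2: G0=NOT G2=NOT 0=1 G1=G4|G3=1|0=1 G2=0(const) G3=NOT G4=NOT 1=0 G4=NOT G1=NOT 1=0 -> 11000
Step 3: G0=NOT G2=NOT 0=1 G1=G4|G3=0|0=0 G2=0(const) G3=NOT G4=NOT 0=1 G4=NOT G1=NOT 1=0 -> 10010
Step 4: G0=NOT G2=NOT 0=1 G1=G4|G3=0|1=1 G2=0(const) G3=NOT G4=NOT 0=1 G4=NOT G1=NOT 0=1 -> 11011
Step 5: G0=NOT G2=NOT 0=1 G1=G4|G3=1|1=1 G2=0(const) G3=NOT G4=NOT 1=0 G4=NOT G1=NOT 1=0 -> 11000
State from step 5 equals state from step 2 -> cycle length 3

Answer: 3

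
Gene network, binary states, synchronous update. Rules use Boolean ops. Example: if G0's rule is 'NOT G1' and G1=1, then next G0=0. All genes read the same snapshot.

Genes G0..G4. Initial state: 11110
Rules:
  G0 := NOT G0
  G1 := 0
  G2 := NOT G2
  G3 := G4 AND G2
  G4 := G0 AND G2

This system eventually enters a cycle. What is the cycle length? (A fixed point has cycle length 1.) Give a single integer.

Step 0: 11110
Step 1: G0=NOT G0=NOT 1=0 G1=0(const) G2=NOT G2=NOT 1=0 G3=G4&G2=0&1=0 G4=G0&G2=1&1=1 -> 00001
Step 2: G0=NOT G0=NOT 0=1 G1=0(const) G2=NOT G2=NOT 0=1 G3=G4&G2=1&0=0 G4=G0&G2=0&0=0 -> 10100
Step 3: G0=NOT G0=NOT 1=0 G1=0(const) G2=NOT G2=NOT 1=0 G3=G4&G2=0&1=0 G4=G0&G2=1&1=1 -> 00001
State from step 3 equals state from step 1 -> cycle length 2

Answer: 2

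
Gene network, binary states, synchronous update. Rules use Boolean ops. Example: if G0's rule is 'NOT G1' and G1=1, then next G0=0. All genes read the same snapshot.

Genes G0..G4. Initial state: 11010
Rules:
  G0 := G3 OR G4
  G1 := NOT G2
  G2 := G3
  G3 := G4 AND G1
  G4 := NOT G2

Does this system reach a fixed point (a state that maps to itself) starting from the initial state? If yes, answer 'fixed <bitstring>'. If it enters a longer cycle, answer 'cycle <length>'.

Answer: cycle 2

Derivation:
Step 0: 11010
Step 1: G0=G3|G4=1|0=1 G1=NOT G2=NOT 0=1 G2=G3=1 G3=G4&G1=0&1=0 G4=NOT G2=NOT 0=1 -> 11101
Step 2: G0=G3|G4=0|1=1 G1=NOT G2=NOT 1=0 G2=G3=0 G3=G4&G1=1&1=1 G4=NOT G2=NOT 1=0 -> 10010
Step 3: G0=G3|G4=1|0=1 G1=NOT G2=NOT 0=1 G2=G3=1 G3=G4&G1=0&0=0 G4=NOT G2=NOT 0=1 -> 11101
Cycle of length 2 starting at step 1 -> no fixed point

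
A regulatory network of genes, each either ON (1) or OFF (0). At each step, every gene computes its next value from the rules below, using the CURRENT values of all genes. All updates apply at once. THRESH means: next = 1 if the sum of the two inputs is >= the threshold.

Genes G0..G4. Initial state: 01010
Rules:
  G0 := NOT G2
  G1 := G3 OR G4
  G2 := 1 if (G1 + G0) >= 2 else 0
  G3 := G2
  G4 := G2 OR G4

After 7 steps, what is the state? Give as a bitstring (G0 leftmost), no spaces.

Step 1: G0=NOT G2=NOT 0=1 G1=G3|G4=1|0=1 G2=(1+0>=2)=0 G3=G2=0 G4=G2|G4=0|0=0 -> 11000
Step 2: G0=NOT G2=NOT 0=1 G1=G3|G4=0|0=0 G2=(1+1>=2)=1 G3=G2=0 G4=G2|G4=0|0=0 -> 10100
Step 3: G0=NOT G2=NOT 1=0 G1=G3|G4=0|0=0 G2=(0+1>=2)=0 G3=G2=1 G4=G2|G4=1|0=1 -> 00011
Step 4: G0=NOT G2=NOT 0=1 G1=G3|G4=1|1=1 G2=(0+0>=2)=0 G3=G2=0 G4=G2|G4=0|1=1 -> 11001
Step 5: G0=NOT G2=NOT 0=1 G1=G3|G4=0|1=1 G2=(1+1>=2)=1 G3=G2=0 G4=G2|G4=0|1=1 -> 11101
Step 6: G0=NOT G2=NOT 1=0 G1=G3|G4=0|1=1 G2=(1+1>=2)=1 G3=G2=1 G4=G2|G4=1|1=1 -> 01111
Step 7: G0=NOT G2=NOT 1=0 G1=G3|G4=1|1=1 G2=(1+0>=2)=0 G3=G2=1 G4=G2|G4=1|1=1 -> 01011

01011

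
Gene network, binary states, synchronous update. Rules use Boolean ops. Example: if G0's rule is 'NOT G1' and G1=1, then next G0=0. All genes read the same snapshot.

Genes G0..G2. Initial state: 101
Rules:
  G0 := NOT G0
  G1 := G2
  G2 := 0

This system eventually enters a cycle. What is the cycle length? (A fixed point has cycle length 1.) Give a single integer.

Step 0: 101
Step 1: G0=NOT G0=NOT 1=0 G1=G2=1 G2=0(const) -> 010
Step 2: G0=NOT G0=NOT 0=1 G1=G2=0 G2=0(const) -> 100
Step 3: G0=NOT G0=NOT 1=0 G1=G2=0 G2=0(const) -> 000
Step 4: G0=NOT G0=NOT 0=1 G1=G2=0 G2=0(const) -> 100
State from step 4 equals state from step 2 -> cycle length 2

Answer: 2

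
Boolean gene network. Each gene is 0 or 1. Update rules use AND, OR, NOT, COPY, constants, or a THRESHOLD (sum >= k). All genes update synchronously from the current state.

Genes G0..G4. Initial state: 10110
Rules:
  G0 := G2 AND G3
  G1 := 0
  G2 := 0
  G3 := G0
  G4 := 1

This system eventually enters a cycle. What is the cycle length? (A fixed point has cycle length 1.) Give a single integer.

Answer: 1

Derivation:
Step 0: 10110
Step 1: G0=G2&G3=1&1=1 G1=0(const) G2=0(const) G3=G0=1 G4=1(const) -> 10011
Step 2: G0=G2&G3=0&1=0 G1=0(const) G2=0(const) G3=G0=1 G4=1(const) -> 00011
Step 3: G0=G2&G3=0&1=0 G1=0(const) G2=0(const) G3=G0=0 G4=1(const) -> 00001
Step 4: G0=G2&G3=0&0=0 G1=0(const) G2=0(const) G3=G0=0 G4=1(const) -> 00001
State from step 4 equals state from step 3 -> cycle length 1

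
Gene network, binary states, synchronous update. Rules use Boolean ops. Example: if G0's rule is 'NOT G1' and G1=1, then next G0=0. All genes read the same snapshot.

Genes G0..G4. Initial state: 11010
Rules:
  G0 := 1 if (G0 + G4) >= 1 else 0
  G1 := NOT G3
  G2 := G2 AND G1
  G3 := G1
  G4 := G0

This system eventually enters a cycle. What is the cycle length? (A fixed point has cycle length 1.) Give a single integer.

Step 0: 11010
Step 1: G0=(1+0>=1)=1 G1=NOT G3=NOT 1=0 G2=G2&G1=0&1=0 G3=G1=1 G4=G0=1 -> 10011
Step 2: G0=(1+1>=1)=1 G1=NOT G3=NOT 1=0 G2=G2&G1=0&0=0 G3=G1=0 G4=G0=1 -> 10001
Step 3: G0=(1+1>=1)=1 G1=NOT G3=NOT 0=1 G2=G2&G1=0&0=0 G3=G1=0 G4=G0=1 -> 11001
Step 4: G0=(1+1>=1)=1 G1=NOT G3=NOT 0=1 G2=G2&G1=0&1=0 G3=G1=1 G4=G0=1 -> 11011
Step 5: G0=(1+1>=1)=1 G1=NOT G3=NOT 1=0 G2=G2&G1=0&1=0 G3=G1=1 G4=G0=1 -> 10011
State from step 5 equals state from step 1 -> cycle length 4

Answer: 4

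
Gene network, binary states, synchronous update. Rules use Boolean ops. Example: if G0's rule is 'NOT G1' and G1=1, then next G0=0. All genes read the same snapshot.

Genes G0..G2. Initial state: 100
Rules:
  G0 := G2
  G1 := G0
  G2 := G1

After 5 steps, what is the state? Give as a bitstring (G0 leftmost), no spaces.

Step 1: G0=G2=0 G1=G0=1 G2=G1=0 -> 010
Step 2: G0=G2=0 G1=G0=0 G2=G1=1 -> 001
Step 3: G0=G2=1 G1=G0=0 G2=G1=0 -> 100
Step 4: G0=G2=0 G1=G0=1 G2=G1=0 -> 010
Step 5: G0=G2=0 G1=G0=0 G2=G1=1 -> 001

001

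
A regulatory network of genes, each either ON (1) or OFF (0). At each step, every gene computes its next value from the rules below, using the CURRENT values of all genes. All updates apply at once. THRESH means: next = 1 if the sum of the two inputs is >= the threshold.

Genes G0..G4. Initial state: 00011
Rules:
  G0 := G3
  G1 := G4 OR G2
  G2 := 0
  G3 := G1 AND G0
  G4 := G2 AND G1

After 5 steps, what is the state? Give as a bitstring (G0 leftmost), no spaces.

Step 1: G0=G3=1 G1=G4|G2=1|0=1 G2=0(const) G3=G1&G0=0&0=0 G4=G2&G1=0&0=0 -> 11000
Step 2: G0=G3=0 G1=G4|G2=0|0=0 G2=0(const) G3=G1&G0=1&1=1 G4=G2&G1=0&1=0 -> 00010
Step 3: G0=G3=1 G1=G4|G2=0|0=0 G2=0(const) G3=G1&G0=0&0=0 G4=G2&G1=0&0=0 -> 10000
Step 4: G0=G3=0 G1=G4|G2=0|0=0 G2=0(const) G3=G1&G0=0&1=0 G4=G2&G1=0&0=0 -> 00000
Step 5: G0=G3=0 G1=G4|G2=0|0=0 G2=0(const) G3=G1&G0=0&0=0 G4=G2&G1=0&0=0 -> 00000

00000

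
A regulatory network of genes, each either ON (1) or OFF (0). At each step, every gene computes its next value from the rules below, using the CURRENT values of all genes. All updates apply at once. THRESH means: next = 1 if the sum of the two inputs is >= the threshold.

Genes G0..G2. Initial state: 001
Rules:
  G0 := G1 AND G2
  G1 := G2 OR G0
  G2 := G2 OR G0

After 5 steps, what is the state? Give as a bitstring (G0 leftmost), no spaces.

Step 1: G0=G1&G2=0&1=0 G1=G2|G0=1|0=1 G2=G2|G0=1|0=1 -> 011
Step 2: G0=G1&G2=1&1=1 G1=G2|G0=1|0=1 G2=G2|G0=1|0=1 -> 111
Step 3: G0=G1&G2=1&1=1 G1=G2|G0=1|1=1 G2=G2|G0=1|1=1 -> 111
Step 4: G0=G1&G2=1&1=1 G1=G2|G0=1|1=1 G2=G2|G0=1|1=1 -> 111
Step 5: G0=G1&G2=1&1=1 G1=G2|G0=1|1=1 G2=G2|G0=1|1=1 -> 111

111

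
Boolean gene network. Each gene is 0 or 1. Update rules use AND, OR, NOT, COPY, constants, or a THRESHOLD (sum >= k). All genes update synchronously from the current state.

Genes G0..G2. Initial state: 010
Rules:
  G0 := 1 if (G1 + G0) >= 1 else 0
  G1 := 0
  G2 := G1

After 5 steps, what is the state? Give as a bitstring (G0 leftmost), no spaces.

Step 1: G0=(1+0>=1)=1 G1=0(const) G2=G1=1 -> 101
Step 2: G0=(0+1>=1)=1 G1=0(const) G2=G1=0 -> 100
Step 3: G0=(0+1>=1)=1 G1=0(const) G2=G1=0 -> 100
Step 4: G0=(0+1>=1)=1 G1=0(const) G2=G1=0 -> 100
Step 5: G0=(0+1>=1)=1 G1=0(const) G2=G1=0 -> 100

100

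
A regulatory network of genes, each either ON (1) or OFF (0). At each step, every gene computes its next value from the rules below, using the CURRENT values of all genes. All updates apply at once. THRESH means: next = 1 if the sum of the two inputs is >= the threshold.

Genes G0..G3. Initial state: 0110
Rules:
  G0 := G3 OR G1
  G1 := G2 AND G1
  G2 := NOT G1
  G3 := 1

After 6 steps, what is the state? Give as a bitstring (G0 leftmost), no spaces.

Step 1: G0=G3|G1=0|1=1 G1=G2&G1=1&1=1 G2=NOT G1=NOT 1=0 G3=1(const) -> 1101
Step 2: G0=G3|G1=1|1=1 G1=G2&G1=0&1=0 G2=NOT G1=NOT 1=0 G3=1(const) -> 1001
Step 3: G0=G3|G1=1|0=1 G1=G2&G1=0&0=0 G2=NOT G1=NOT 0=1 G3=1(const) -> 1011
Step 4: G0=G3|G1=1|0=1 G1=G2&G1=1&0=0 G2=NOT G1=NOT 0=1 G3=1(const) -> 1011
Step 5: G0=G3|G1=1|0=1 G1=G2&G1=1&0=0 G2=NOT G1=NOT 0=1 G3=1(const) -> 1011
Step 6: G0=G3|G1=1|0=1 G1=G2&G1=1&0=0 G2=NOT G1=NOT 0=1 G3=1(const) -> 1011

1011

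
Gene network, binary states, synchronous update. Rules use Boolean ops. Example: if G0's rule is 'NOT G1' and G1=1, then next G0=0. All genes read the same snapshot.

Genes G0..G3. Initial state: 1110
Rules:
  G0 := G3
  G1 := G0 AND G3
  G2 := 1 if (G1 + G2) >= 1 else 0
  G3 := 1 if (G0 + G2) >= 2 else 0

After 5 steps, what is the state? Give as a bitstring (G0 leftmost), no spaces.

Step 1: G0=G3=0 G1=G0&G3=1&0=0 G2=(1+1>=1)=1 G3=(1+1>=2)=1 -> 0011
Step 2: G0=G3=1 G1=G0&G3=0&1=0 G2=(0+1>=1)=1 G3=(0+1>=2)=0 -> 1010
Step 3: G0=G3=0 G1=G0&G3=1&0=0 G2=(0+1>=1)=1 G3=(1+1>=2)=1 -> 0011
Step 4: G0=G3=1 G1=G0&G3=0&1=0 G2=(0+1>=1)=1 G3=(0+1>=2)=0 -> 1010
Step 5: G0=G3=0 G1=G0&G3=1&0=0 G2=(0+1>=1)=1 G3=(1+1>=2)=1 -> 0011

0011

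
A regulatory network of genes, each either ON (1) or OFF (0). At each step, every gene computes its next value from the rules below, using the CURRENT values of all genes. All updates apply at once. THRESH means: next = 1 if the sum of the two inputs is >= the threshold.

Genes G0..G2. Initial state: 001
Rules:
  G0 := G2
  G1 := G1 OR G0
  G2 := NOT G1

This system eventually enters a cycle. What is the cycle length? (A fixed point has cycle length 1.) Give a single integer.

Answer: 1

Derivation:
Step 0: 001
Step 1: G0=G2=1 G1=G1|G0=0|0=0 G2=NOT G1=NOT 0=1 -> 101
Step 2: G0=G2=1 G1=G1|G0=0|1=1 G2=NOT G1=NOT 0=1 -> 111
Step 3: G0=G2=1 G1=G1|G0=1|1=1 G2=NOT G1=NOT 1=0 -> 110
Step 4: G0=G2=0 G1=G1|G0=1|1=1 G2=NOT G1=NOT 1=0 -> 010
Step 5: G0=G2=0 G1=G1|G0=1|0=1 G2=NOT G1=NOT 1=0 -> 010
State from step 5 equals state from step 4 -> cycle length 1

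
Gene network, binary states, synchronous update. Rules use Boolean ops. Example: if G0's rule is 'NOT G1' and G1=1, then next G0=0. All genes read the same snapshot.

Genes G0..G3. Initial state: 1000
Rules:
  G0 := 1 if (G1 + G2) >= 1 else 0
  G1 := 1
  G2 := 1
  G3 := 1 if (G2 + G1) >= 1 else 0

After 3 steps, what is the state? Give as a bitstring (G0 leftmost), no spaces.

Step 1: G0=(0+0>=1)=0 G1=1(const) G2=1(const) G3=(0+0>=1)=0 -> 0110
Step 2: G0=(1+1>=1)=1 G1=1(const) G2=1(const) G3=(1+1>=1)=1 -> 1111
Step 3: G0=(1+1>=1)=1 G1=1(const) G2=1(const) G3=(1+1>=1)=1 -> 1111

1111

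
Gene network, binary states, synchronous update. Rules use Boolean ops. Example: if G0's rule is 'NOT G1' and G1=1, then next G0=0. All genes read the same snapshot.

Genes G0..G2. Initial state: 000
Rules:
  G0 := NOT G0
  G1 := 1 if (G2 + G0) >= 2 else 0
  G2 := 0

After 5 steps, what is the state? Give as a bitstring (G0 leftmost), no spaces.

Step 1: G0=NOT G0=NOT 0=1 G1=(0+0>=2)=0 G2=0(const) -> 100
Step 2: G0=NOT G0=NOT 1=0 G1=(0+1>=2)=0 G2=0(const) -> 000
Step 3: G0=NOT G0=NOT 0=1 G1=(0+0>=2)=0 G2=0(const) -> 100
Step 4: G0=NOT G0=NOT 1=0 G1=(0+1>=2)=0 G2=0(const) -> 000
Step 5: G0=NOT G0=NOT 0=1 G1=(0+0>=2)=0 G2=0(const) -> 100

100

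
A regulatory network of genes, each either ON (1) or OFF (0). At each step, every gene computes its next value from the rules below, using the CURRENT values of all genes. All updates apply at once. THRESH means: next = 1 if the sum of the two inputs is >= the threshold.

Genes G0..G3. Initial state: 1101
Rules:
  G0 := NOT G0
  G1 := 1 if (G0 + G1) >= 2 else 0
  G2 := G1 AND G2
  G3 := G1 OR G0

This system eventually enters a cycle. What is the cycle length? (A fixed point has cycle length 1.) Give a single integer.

Step 0: 1101
Step 1: G0=NOT G0=NOT 1=0 G1=(1+1>=2)=1 G2=G1&G2=1&0=0 G3=G1|G0=1|1=1 -> 0101
Step 2: G0=NOT G0=NOT 0=1 G1=(0+1>=2)=0 G2=G1&G2=1&0=0 G3=G1|G0=1|0=1 -> 1001
Step 3: G0=NOT G0=NOT 1=0 G1=(1+0>=2)=0 G2=G1&G2=0&0=0 G3=G1|G0=0|1=1 -> 0001
Step 4: G0=NOT G0=NOT 0=1 G1=(0+0>=2)=0 G2=G1&G2=0&0=0 G3=G1|G0=0|0=0 -> 1000
Step 5: G0=NOT G0=NOT 1=0 G1=(1+0>=2)=0 G2=G1&G2=0&0=0 G3=G1|G0=0|1=1 -> 0001
State from step 5 equals state from step 3 -> cycle length 2

Answer: 2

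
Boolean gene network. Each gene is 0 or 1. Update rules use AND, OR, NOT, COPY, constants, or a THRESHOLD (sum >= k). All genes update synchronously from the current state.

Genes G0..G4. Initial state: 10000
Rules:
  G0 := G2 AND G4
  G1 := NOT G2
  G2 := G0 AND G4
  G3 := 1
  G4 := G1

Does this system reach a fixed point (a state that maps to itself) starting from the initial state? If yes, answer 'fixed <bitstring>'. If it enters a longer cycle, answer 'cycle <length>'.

Step 0: 10000
Step 1: G0=G2&G4=0&0=0 G1=NOT G2=NOT 0=1 G2=G0&G4=1&0=0 G3=1(const) G4=G1=0 -> 01010
Step 2: G0=G2&G4=0&0=0 G1=NOT G2=NOT 0=1 G2=G0&G4=0&0=0 G3=1(const) G4=G1=1 -> 01011
Step 3: G0=G2&G4=0&1=0 G1=NOT G2=NOT 0=1 G2=G0&G4=0&1=0 G3=1(const) G4=G1=1 -> 01011
Fixed point reached at step 2: 01011

Answer: fixed 01011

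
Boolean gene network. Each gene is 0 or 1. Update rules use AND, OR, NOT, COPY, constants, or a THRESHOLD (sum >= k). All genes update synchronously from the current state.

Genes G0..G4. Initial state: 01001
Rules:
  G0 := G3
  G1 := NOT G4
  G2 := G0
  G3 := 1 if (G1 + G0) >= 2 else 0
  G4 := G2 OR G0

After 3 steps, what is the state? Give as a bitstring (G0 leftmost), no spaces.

Step 1: G0=G3=0 G1=NOT G4=NOT 1=0 G2=G0=0 G3=(1+0>=2)=0 G4=G2|G0=0|0=0 -> 00000
Step 2: G0=G3=0 G1=NOT G4=NOT 0=1 G2=G0=0 G3=(0+0>=2)=0 G4=G2|G0=0|0=0 -> 01000
Step 3: G0=G3=0 G1=NOT G4=NOT 0=1 G2=G0=0 G3=(1+0>=2)=0 G4=G2|G0=0|0=0 -> 01000

01000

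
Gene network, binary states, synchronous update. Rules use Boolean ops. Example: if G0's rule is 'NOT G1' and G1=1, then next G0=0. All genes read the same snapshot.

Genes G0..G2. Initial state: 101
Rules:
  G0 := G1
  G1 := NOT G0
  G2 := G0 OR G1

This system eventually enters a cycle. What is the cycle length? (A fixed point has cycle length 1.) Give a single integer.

Answer: 4

Derivation:
Step 0: 101
Step 1: G0=G1=0 G1=NOT G0=NOT 1=0 G2=G0|G1=1|0=1 -> 001
Step 2: G0=G1=0 G1=NOT G0=NOT 0=1 G2=G0|G1=0|0=0 -> 010
Step 3: G0=G1=1 G1=NOT G0=NOT 0=1 G2=G0|G1=0|1=1 -> 111
Step 4: G0=G1=1 G1=NOT G0=NOT 1=0 G2=G0|G1=1|1=1 -> 101
State from step 4 equals state from step 0 -> cycle length 4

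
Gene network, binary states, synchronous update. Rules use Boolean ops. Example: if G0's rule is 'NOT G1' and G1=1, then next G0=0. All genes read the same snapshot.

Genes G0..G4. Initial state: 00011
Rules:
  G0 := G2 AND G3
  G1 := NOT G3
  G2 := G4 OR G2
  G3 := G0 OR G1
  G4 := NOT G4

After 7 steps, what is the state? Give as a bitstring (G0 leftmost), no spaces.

Step 1: G0=G2&G3=0&1=0 G1=NOT G3=NOT 1=0 G2=G4|G2=1|0=1 G3=G0|G1=0|0=0 G4=NOT G4=NOT 1=0 -> 00100
Step 2: G0=G2&G3=1&0=0 G1=NOT G3=NOT 0=1 G2=G4|G2=0|1=1 G3=G0|G1=0|0=0 G4=NOT G4=NOT 0=1 -> 01101
Step 3: G0=G2&G3=1&0=0 G1=NOT G3=NOT 0=1 G2=G4|G2=1|1=1 G3=G0|G1=0|1=1 G4=NOT G4=NOT 1=0 -> 01110
Step 4: G0=G2&G3=1&1=1 G1=NOT G3=NOT 1=0 G2=G4|G2=0|1=1 G3=G0|G1=0|1=1 G4=NOT G4=NOT 0=1 -> 10111
Step 5: G0=G2&G3=1&1=1 G1=NOT G3=NOT 1=0 G2=G4|G2=1|1=1 G3=G0|G1=1|0=1 G4=NOT G4=NOT 1=0 -> 10110
Step 6: G0=G2&G3=1&1=1 G1=NOT G3=NOT 1=0 G2=G4|G2=0|1=1 G3=G0|G1=1|0=1 G4=NOT G4=NOT 0=1 -> 10111
Step 7: G0=G2&G3=1&1=1 G1=NOT G3=NOT 1=0 G2=G4|G2=1|1=1 G3=G0|G1=1|0=1 G4=NOT G4=NOT 1=0 -> 10110

10110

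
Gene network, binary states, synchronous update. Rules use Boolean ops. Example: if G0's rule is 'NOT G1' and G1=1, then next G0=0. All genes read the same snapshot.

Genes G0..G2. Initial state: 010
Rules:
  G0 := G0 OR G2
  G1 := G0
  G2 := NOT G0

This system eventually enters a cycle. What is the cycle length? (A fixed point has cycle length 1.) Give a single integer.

Answer: 1

Derivation:
Step 0: 010
Step 1: G0=G0|G2=0|0=0 G1=G0=0 G2=NOT G0=NOT 0=1 -> 001
Step 2: G0=G0|G2=0|1=1 G1=G0=0 G2=NOT G0=NOT 0=1 -> 101
Step 3: G0=G0|G2=1|1=1 G1=G0=1 G2=NOT G0=NOT 1=0 -> 110
Step 4: G0=G0|G2=1|0=1 G1=G0=1 G2=NOT G0=NOT 1=0 -> 110
State from step 4 equals state from step 3 -> cycle length 1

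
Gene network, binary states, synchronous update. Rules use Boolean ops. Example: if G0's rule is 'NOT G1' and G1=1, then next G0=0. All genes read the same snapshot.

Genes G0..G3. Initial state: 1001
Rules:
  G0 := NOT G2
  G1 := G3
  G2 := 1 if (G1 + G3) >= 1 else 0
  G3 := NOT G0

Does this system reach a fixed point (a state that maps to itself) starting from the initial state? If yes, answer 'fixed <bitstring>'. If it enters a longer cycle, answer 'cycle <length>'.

Answer: fixed 0111

Derivation:
Step 0: 1001
Step 1: G0=NOT G2=NOT 0=1 G1=G3=1 G2=(0+1>=1)=1 G3=NOT G0=NOT 1=0 -> 1110
Step 2: G0=NOT G2=NOT 1=0 G1=G3=0 G2=(1+0>=1)=1 G3=NOT G0=NOT 1=0 -> 0010
Step 3: G0=NOT G2=NOT 1=0 G1=G3=0 G2=(0+0>=1)=0 G3=NOT G0=NOT 0=1 -> 0001
Step 4: G0=NOT G2=NOT 0=1 G1=G3=1 G2=(0+1>=1)=1 G3=NOT G0=NOT 0=1 -> 1111
Step 5: G0=NOT G2=NOT 1=0 G1=G3=1 G2=(1+1>=1)=1 G3=NOT G0=NOT 1=0 -> 0110
Step 6: G0=NOT G2=NOT 1=0 G1=G3=0 G2=(1+0>=1)=1 G3=NOT G0=NOT 0=1 -> 0011
Step 7: G0=NOT G2=NOT 1=0 G1=G3=1 G2=(0+1>=1)=1 G3=NOT G0=NOT 0=1 -> 0111
Step 8: G0=NOT G2=NOT 1=0 G1=G3=1 G2=(1+1>=1)=1 G3=NOT G0=NOT 0=1 -> 0111
Fixed point reached at step 7: 0111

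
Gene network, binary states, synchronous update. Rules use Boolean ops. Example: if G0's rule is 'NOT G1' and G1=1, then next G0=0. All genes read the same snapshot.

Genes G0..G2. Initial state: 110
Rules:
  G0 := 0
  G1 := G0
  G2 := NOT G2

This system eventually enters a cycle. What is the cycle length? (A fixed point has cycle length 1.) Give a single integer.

Answer: 2

Derivation:
Step 0: 110
Step 1: G0=0(const) G1=G0=1 G2=NOT G2=NOT 0=1 -> 011
Step 2: G0=0(const) G1=G0=0 G2=NOT G2=NOT 1=0 -> 000
Step 3: G0=0(const) G1=G0=0 G2=NOT G2=NOT 0=1 -> 001
Step 4: G0=0(const) G1=G0=0 G2=NOT G2=NOT 1=0 -> 000
State from step 4 equals state from step 2 -> cycle length 2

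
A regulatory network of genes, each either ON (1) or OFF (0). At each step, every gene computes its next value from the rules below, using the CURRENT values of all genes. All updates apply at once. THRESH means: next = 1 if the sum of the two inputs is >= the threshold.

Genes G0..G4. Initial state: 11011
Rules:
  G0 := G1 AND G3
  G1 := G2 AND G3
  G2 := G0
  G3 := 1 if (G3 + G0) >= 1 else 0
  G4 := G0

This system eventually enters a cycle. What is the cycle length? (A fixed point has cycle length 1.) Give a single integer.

Answer: 3

Derivation:
Step 0: 11011
Step 1: G0=G1&G3=1&1=1 G1=G2&G3=0&1=0 G2=G0=1 G3=(1+1>=1)=1 G4=G0=1 -> 10111
Step 2: G0=G1&G3=0&1=0 G1=G2&G3=1&1=1 G2=G0=1 G3=(1+1>=1)=1 G4=G0=1 -> 01111
Step 3: G0=G1&G3=1&1=1 G1=G2&G3=1&1=1 G2=G0=0 G3=(1+0>=1)=1 G4=G0=0 -> 11010
Step 4: G0=G1&G3=1&1=1 G1=G2&G3=0&1=0 G2=G0=1 G3=(1+1>=1)=1 G4=G0=1 -> 10111
State from step 4 equals state from step 1 -> cycle length 3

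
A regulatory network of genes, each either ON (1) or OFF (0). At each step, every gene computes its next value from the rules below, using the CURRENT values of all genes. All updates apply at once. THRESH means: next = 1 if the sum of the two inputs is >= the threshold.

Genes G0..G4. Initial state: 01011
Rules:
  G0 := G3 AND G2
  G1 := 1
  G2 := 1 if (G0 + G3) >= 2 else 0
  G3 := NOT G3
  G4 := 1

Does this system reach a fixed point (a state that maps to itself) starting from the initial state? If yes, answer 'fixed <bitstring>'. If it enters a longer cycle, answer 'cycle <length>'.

Answer: cycle 2

Derivation:
Step 0: 01011
Step 1: G0=G3&G2=1&0=0 G1=1(const) G2=(0+1>=2)=0 G3=NOT G3=NOT 1=0 G4=1(const) -> 01001
Step 2: G0=G3&G2=0&0=0 G1=1(const) G2=(0+0>=2)=0 G3=NOT G3=NOT 0=1 G4=1(const) -> 01011
Cycle of length 2 starting at step 0 -> no fixed point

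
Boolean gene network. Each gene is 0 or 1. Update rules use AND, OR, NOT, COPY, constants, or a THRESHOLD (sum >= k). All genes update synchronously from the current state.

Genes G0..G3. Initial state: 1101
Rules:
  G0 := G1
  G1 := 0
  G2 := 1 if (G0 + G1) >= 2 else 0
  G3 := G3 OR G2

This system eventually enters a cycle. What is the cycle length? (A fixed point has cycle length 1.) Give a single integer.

Answer: 1

Derivation:
Step 0: 1101
Step 1: G0=G1=1 G1=0(const) G2=(1+1>=2)=1 G3=G3|G2=1|0=1 -> 1011
Step 2: G0=G1=0 G1=0(const) G2=(1+0>=2)=0 G3=G3|G2=1|1=1 -> 0001
Step 3: G0=G1=0 G1=0(const) G2=(0+0>=2)=0 G3=G3|G2=1|0=1 -> 0001
State from step 3 equals state from step 2 -> cycle length 1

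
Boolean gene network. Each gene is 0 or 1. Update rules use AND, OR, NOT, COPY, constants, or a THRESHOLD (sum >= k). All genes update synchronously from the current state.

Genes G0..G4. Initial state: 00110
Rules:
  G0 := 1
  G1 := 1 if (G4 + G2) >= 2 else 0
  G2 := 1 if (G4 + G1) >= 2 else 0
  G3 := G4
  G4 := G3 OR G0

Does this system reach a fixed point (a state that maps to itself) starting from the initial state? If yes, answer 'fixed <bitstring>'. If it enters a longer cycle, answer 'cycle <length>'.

Step 0: 00110
Step 1: G0=1(const) G1=(0+1>=2)=0 G2=(0+0>=2)=0 G3=G4=0 G4=G3|G0=1|0=1 -> 10001
Step 2: G0=1(const) G1=(1+0>=2)=0 G2=(1+0>=2)=0 G3=G4=1 G4=G3|G0=0|1=1 -> 10011
Step 3: G0=1(const) G1=(1+0>=2)=0 G2=(1+0>=2)=0 G3=G4=1 G4=G3|G0=1|1=1 -> 10011
Fixed point reached at step 2: 10011

Answer: fixed 10011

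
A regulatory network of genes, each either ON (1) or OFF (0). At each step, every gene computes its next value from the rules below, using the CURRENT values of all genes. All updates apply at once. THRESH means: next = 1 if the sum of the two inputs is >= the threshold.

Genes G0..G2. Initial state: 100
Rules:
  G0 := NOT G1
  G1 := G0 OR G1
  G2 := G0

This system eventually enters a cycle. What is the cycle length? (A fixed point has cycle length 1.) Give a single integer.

Answer: 1

Derivation:
Step 0: 100
Step 1: G0=NOT G1=NOT 0=1 G1=G0|G1=1|0=1 G2=G0=1 -> 111
Step 2: G0=NOT G1=NOT 1=0 G1=G0|G1=1|1=1 G2=G0=1 -> 011
Step 3: G0=NOT G1=NOT 1=0 G1=G0|G1=0|1=1 G2=G0=0 -> 010
Step 4: G0=NOT G1=NOT 1=0 G1=G0|G1=0|1=1 G2=G0=0 -> 010
State from step 4 equals state from step 3 -> cycle length 1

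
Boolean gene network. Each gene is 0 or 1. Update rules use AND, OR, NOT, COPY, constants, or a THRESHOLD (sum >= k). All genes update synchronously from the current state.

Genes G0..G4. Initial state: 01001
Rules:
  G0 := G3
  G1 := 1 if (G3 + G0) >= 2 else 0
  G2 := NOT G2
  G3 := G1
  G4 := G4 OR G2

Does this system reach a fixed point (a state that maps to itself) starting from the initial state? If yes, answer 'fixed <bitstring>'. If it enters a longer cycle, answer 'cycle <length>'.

Step 0: 01001
Step 1: G0=G3=0 G1=(0+0>=2)=0 G2=NOT G2=NOT 0=1 G3=G1=1 G4=G4|G2=1|0=1 -> 00111
Step 2: G0=G3=1 G1=(1+0>=2)=0 G2=NOT G2=NOT 1=0 G3=G1=0 G4=G4|G2=1|1=1 -> 10001
Step 3: G0=G3=0 G1=(0+1>=2)=0 G2=NOT G2=NOT 0=1 G3=G1=0 G4=G4|G2=1|0=1 -> 00101
Step 4: G0=G3=0 G1=(0+0>=2)=0 G2=NOT G2=NOT 1=0 G3=G1=0 G4=G4|G2=1|1=1 -> 00001
Step 5: G0=G3=0 G1=(0+0>=2)=0 G2=NOT G2=NOT 0=1 G3=G1=0 G4=G4|G2=1|0=1 -> 00101
Cycle of length 2 starting at step 3 -> no fixed point

Answer: cycle 2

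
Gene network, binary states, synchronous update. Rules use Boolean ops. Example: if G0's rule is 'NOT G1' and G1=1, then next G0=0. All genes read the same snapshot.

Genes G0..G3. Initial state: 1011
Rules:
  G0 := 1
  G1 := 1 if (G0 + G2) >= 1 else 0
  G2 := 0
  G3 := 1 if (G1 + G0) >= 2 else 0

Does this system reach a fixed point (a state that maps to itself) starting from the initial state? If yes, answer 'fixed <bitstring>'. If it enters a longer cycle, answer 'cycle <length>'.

Step 0: 1011
Step 1: G0=1(const) G1=(1+1>=1)=1 G2=0(const) G3=(0+1>=2)=0 -> 1100
Step 2: G0=1(const) G1=(1+0>=1)=1 G2=0(const) G3=(1+1>=2)=1 -> 1101
Step 3: G0=1(const) G1=(1+0>=1)=1 G2=0(const) G3=(1+1>=2)=1 -> 1101
Fixed point reached at step 2: 1101

Answer: fixed 1101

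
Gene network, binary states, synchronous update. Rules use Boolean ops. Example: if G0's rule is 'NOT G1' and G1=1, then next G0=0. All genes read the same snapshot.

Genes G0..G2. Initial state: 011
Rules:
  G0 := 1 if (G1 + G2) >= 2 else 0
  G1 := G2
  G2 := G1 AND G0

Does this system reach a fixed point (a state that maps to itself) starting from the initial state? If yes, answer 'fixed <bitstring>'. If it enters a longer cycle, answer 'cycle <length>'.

Answer: fixed 000

Derivation:
Step 0: 011
Step 1: G0=(1+1>=2)=1 G1=G2=1 G2=G1&G0=1&0=0 -> 110
Step 2: G0=(1+0>=2)=0 G1=G2=0 G2=G1&G0=1&1=1 -> 001
Step 3: G0=(0+1>=2)=0 G1=G2=1 G2=G1&G0=0&0=0 -> 010
Step 4: G0=(1+0>=2)=0 G1=G2=0 G2=G1&G0=1&0=0 -> 000
Step 5: G0=(0+0>=2)=0 G1=G2=0 G2=G1&G0=0&0=0 -> 000
Fixed point reached at step 4: 000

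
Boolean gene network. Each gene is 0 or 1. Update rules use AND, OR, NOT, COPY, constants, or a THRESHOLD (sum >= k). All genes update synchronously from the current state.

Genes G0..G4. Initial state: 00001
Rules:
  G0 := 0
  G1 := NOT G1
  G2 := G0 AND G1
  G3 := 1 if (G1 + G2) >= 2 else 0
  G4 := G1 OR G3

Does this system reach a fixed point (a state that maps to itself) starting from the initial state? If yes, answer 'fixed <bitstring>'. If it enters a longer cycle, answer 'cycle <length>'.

Step 0: 00001
Step 1: G0=0(const) G1=NOT G1=NOT 0=1 G2=G0&G1=0&0=0 G3=(0+0>=2)=0 G4=G1|G3=0|0=0 -> 01000
Step 2: G0=0(const) G1=NOT G1=NOT 1=0 G2=G0&G1=0&1=0 G3=(1+0>=2)=0 G4=G1|G3=1|0=1 -> 00001
Cycle of length 2 starting at step 0 -> no fixed point

Answer: cycle 2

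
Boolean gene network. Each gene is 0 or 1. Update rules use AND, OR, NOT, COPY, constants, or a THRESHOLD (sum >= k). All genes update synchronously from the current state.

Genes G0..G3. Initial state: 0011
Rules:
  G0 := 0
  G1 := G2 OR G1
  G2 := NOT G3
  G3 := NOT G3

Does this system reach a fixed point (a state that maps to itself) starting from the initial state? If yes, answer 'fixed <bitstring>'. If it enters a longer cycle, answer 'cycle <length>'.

Step 0: 0011
Step 1: G0=0(const) G1=G2|G1=1|0=1 G2=NOT G3=NOT 1=0 G3=NOT G3=NOT 1=0 -> 0100
Step 2: G0=0(const) G1=G2|G1=0|1=1 G2=NOT G3=NOT 0=1 G3=NOT G3=NOT 0=1 -> 0111
Step 3: G0=0(const) G1=G2|G1=1|1=1 G2=NOT G3=NOT 1=0 G3=NOT G3=NOT 1=0 -> 0100
Cycle of length 2 starting at step 1 -> no fixed point

Answer: cycle 2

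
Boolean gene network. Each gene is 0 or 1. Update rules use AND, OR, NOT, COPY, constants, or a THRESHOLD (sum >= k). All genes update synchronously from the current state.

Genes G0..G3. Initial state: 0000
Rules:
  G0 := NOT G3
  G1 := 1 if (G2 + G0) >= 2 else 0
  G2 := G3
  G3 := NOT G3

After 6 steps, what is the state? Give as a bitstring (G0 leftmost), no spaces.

Step 1: G0=NOT G3=NOT 0=1 G1=(0+0>=2)=0 G2=G3=0 G3=NOT G3=NOT 0=1 -> 1001
Step 2: G0=NOT G3=NOT 1=0 G1=(0+1>=2)=0 G2=G3=1 G3=NOT G3=NOT 1=0 -> 0010
Step 3: G0=NOT G3=NOT 0=1 G1=(1+0>=2)=0 G2=G3=0 G3=NOT G3=NOT 0=1 -> 1001
Step 4: G0=NOT G3=NOT 1=0 G1=(0+1>=2)=0 G2=G3=1 G3=NOT G3=NOT 1=0 -> 0010
Step 5: G0=NOT G3=NOT 0=1 G1=(1+0>=2)=0 G2=G3=0 G3=NOT G3=NOT 0=1 -> 1001
Step 6: G0=NOT G3=NOT 1=0 G1=(0+1>=2)=0 G2=G3=1 G3=NOT G3=NOT 1=0 -> 0010

0010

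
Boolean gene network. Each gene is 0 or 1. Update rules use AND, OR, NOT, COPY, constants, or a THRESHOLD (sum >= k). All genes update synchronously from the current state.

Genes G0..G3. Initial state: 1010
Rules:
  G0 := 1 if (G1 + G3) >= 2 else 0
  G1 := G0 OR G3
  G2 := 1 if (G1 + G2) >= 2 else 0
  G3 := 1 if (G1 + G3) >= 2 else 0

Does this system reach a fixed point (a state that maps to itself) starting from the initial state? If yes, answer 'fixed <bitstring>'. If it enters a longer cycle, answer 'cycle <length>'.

Step 0: 1010
Step 1: G0=(0+0>=2)=0 G1=G0|G3=1|0=1 G2=(0+1>=2)=0 G3=(0+0>=2)=0 -> 0100
Step 2: G0=(1+0>=2)=0 G1=G0|G3=0|0=0 G2=(1+0>=2)=0 G3=(1+0>=2)=0 -> 0000
Step 3: G0=(0+0>=2)=0 G1=G0|G3=0|0=0 G2=(0+0>=2)=0 G3=(0+0>=2)=0 -> 0000
Fixed point reached at step 2: 0000

Answer: fixed 0000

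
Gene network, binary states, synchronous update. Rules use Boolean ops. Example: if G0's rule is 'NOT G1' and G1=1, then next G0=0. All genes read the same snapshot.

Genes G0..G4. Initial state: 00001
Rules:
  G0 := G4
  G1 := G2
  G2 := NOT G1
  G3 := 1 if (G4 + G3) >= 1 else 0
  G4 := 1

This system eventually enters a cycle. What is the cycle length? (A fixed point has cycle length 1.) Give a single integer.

Step 0: 00001
Step 1: G0=G4=1 G1=G2=0 G2=NOT G1=NOT 0=1 G3=(1+0>=1)=1 G4=1(const) -> 10111
Step 2: G0=G4=1 G1=G2=1 G2=NOT G1=NOT 0=1 G3=(1+1>=1)=1 G4=1(const) -> 11111
Step 3: G0=G4=1 G1=G2=1 G2=NOT G1=NOT 1=0 G3=(1+1>=1)=1 G4=1(const) -> 11011
Step 4: G0=G4=1 G1=G2=0 G2=NOT G1=NOT 1=0 G3=(1+1>=1)=1 G4=1(const) -> 10011
Step 5: G0=G4=1 G1=G2=0 G2=NOT G1=NOT 0=1 G3=(1+1>=1)=1 G4=1(const) -> 10111
State from step 5 equals state from step 1 -> cycle length 4

Answer: 4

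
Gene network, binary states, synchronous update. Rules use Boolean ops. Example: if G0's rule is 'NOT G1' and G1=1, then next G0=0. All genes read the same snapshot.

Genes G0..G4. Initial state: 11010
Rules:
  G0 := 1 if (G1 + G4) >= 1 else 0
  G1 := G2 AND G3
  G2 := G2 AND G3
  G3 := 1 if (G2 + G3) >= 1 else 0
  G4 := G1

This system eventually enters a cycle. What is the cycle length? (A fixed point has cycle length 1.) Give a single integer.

Step 0: 11010
Step 1: G0=(1+0>=1)=1 G1=G2&G3=0&1=0 G2=G2&G3=0&1=0 G3=(0+1>=1)=1 G4=G1=1 -> 10011
Step 2: G0=(0+1>=1)=1 G1=G2&G3=0&1=0 G2=G2&G3=0&1=0 G3=(0+1>=1)=1 G4=G1=0 -> 10010
Step 3: G0=(0+0>=1)=0 G1=G2&G3=0&1=0 G2=G2&G3=0&1=0 G3=(0+1>=1)=1 G4=G1=0 -> 00010
Step 4: G0=(0+0>=1)=0 G1=G2&G3=0&1=0 G2=G2&G3=0&1=0 G3=(0+1>=1)=1 G4=G1=0 -> 00010
State from step 4 equals state from step 3 -> cycle length 1

Answer: 1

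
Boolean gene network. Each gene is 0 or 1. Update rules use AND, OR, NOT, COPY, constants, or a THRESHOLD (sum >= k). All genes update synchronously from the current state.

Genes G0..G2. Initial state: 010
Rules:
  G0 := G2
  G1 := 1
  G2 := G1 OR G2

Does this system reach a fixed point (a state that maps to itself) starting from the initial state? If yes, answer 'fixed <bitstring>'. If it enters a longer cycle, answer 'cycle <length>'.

Answer: fixed 111

Derivation:
Step 0: 010
Step 1: G0=G2=0 G1=1(const) G2=G1|G2=1|0=1 -> 011
Step 2: G0=G2=1 G1=1(const) G2=G1|G2=1|1=1 -> 111
Step 3: G0=G2=1 G1=1(const) G2=G1|G2=1|1=1 -> 111
Fixed point reached at step 2: 111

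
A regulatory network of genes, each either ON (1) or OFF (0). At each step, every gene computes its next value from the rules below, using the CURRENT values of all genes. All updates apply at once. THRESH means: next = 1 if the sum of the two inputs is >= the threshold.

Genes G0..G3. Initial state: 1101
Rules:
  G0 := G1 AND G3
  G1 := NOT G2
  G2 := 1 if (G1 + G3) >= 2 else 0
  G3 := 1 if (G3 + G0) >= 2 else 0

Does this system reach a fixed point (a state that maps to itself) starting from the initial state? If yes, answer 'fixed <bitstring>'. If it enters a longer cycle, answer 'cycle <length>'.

Step 0: 1101
Step 1: G0=G1&G3=1&1=1 G1=NOT G2=NOT 0=1 G2=(1+1>=2)=1 G3=(1+1>=2)=1 -> 1111
Step 2: G0=G1&G3=1&1=1 G1=NOT G2=NOT 1=0 G2=(1+1>=2)=1 G3=(1+1>=2)=1 -> 1011
Step 3: G0=G1&G3=0&1=0 G1=NOT G2=NOT 1=0 G2=(0+1>=2)=0 G3=(1+1>=2)=1 -> 0001
Step 4: G0=G1&G3=0&1=0 G1=NOT G2=NOT 0=1 G2=(0+1>=2)=0 G3=(1+0>=2)=0 -> 0100
Step 5: G0=G1&G3=1&0=0 G1=NOT G2=NOT 0=1 G2=(1+0>=2)=0 G3=(0+0>=2)=0 -> 0100
Fixed point reached at step 4: 0100

Answer: fixed 0100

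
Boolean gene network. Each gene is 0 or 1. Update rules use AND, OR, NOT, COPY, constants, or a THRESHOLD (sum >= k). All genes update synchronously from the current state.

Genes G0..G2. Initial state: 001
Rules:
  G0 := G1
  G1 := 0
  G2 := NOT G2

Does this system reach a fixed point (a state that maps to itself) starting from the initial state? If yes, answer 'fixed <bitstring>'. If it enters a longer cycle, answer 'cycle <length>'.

Answer: cycle 2

Derivation:
Step 0: 001
Step 1: G0=G1=0 G1=0(const) G2=NOT G2=NOT 1=0 -> 000
Step 2: G0=G1=0 G1=0(const) G2=NOT G2=NOT 0=1 -> 001
Cycle of length 2 starting at step 0 -> no fixed point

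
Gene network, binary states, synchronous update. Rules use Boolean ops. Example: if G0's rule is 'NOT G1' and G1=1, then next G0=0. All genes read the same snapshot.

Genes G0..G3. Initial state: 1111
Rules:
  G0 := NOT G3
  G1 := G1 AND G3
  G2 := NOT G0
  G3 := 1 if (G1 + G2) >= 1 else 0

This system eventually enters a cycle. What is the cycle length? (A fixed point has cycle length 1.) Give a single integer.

Answer: 1

Derivation:
Step 0: 1111
Step 1: G0=NOT G3=NOT 1=0 G1=G1&G3=1&1=1 G2=NOT G0=NOT 1=0 G3=(1+1>=1)=1 -> 0101
Step 2: G0=NOT G3=NOT 1=0 G1=G1&G3=1&1=1 G2=NOT G0=NOT 0=1 G3=(1+0>=1)=1 -> 0111
Step 3: G0=NOT G3=NOT 1=0 G1=G1&G3=1&1=1 G2=NOT G0=NOT 0=1 G3=(1+1>=1)=1 -> 0111
State from step 3 equals state from step 2 -> cycle length 1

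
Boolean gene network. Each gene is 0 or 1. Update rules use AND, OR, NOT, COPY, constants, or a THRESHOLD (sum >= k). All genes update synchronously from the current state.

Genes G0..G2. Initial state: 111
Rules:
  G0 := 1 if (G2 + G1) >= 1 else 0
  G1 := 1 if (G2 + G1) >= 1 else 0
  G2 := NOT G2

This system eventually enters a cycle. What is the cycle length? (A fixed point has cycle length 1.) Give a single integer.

Answer: 2

Derivation:
Step 0: 111
Step 1: G0=(1+1>=1)=1 G1=(1+1>=1)=1 G2=NOT G2=NOT 1=0 -> 110
Step 2: G0=(0+1>=1)=1 G1=(0+1>=1)=1 G2=NOT G2=NOT 0=1 -> 111
State from step 2 equals state from step 0 -> cycle length 2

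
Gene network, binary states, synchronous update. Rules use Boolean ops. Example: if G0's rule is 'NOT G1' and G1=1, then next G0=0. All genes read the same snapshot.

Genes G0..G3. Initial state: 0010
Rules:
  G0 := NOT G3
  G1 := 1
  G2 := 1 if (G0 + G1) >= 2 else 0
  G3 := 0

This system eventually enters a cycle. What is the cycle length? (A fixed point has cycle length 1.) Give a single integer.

Answer: 1

Derivation:
Step 0: 0010
Step 1: G0=NOT G3=NOT 0=1 G1=1(const) G2=(0+0>=2)=0 G3=0(const) -> 1100
Step 2: G0=NOT G3=NOT 0=1 G1=1(const) G2=(1+1>=2)=1 G3=0(const) -> 1110
Step 3: G0=NOT G3=NOT 0=1 G1=1(const) G2=(1+1>=2)=1 G3=0(const) -> 1110
State from step 3 equals state from step 2 -> cycle length 1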